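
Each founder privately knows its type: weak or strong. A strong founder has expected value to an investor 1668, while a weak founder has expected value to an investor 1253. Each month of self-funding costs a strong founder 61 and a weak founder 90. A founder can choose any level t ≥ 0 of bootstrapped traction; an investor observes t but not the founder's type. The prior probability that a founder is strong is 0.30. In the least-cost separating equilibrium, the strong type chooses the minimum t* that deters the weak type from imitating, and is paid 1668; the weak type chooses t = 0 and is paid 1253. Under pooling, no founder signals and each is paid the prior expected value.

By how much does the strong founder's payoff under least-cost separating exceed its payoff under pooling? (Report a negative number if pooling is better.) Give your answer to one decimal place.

9.2

Least-cost separating signal: t* solves 1253 = 1668 − 90·t*, so t* = (1668 − 1253)/90 ≈ 4.6111.
Strong type's separating payoff: 1668 − 61 × t* = 1668 − 61 × (1668 − 1253)/90 = 1668 − 25315/90 ≈ 1386.722.
Pooling payoff: 0.30 × 1668 + 0.70 × 1253 = 1377.5.
Difference: 1386.722 − 1377.5 = 9.222, i.e. 9.2 to one decimal place.
The strong type prefers to separate.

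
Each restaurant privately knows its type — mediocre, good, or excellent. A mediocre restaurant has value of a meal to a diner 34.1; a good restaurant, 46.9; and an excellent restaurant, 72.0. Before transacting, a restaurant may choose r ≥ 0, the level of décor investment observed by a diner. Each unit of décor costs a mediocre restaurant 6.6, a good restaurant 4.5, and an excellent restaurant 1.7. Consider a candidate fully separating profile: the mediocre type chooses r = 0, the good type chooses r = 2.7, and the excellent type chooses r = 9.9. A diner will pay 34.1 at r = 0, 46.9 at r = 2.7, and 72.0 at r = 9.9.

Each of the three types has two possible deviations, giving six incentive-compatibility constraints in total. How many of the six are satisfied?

6

Excellent (own payoff 72.0 − 1.7×9.9 = 55.17): to r=0 gives 34.1 → no gain ✓; to r=2.7 gives 46.9 − 1.7×2.7 = 42.31 → no gain ✓.
Good (own payoff 46.9 − 4.5×2.7 = 34.75): to r=0 gives 34.1 → no gain ✓; to r=9.9 gives 72.0 − 4.5×9.9 = 27.45 → no gain ✓.
Mediocre (own payoff 34.1): to r=2.7 gives 46.9 − 6.6×2.7 = 29.08 → no gain ✓; to r=9.9 gives 72.0 − 6.6×9.9 = 6.66 → no gain ✓.
6 of the 6 constraints hold; this profile is a separating equilibrium.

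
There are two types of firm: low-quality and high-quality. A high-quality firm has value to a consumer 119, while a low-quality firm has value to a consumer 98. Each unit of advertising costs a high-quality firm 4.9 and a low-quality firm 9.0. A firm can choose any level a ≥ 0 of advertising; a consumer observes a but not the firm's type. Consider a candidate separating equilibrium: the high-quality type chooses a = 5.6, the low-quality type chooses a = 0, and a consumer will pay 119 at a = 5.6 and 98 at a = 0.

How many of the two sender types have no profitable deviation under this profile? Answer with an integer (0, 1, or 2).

High-quality type: signal → 119 − 4.9 × 5.6 = 91.56; deviate to 0 → 98. IC fails (91.56 < 98).
Low-quality type: stay at 0 → 98; mimic → 119 − 9.0 × 5.6 = 68.6. IC holds (98 ≥ 68.6).
1 of 2 constraints hold, so this profile is not an equilibrium.

1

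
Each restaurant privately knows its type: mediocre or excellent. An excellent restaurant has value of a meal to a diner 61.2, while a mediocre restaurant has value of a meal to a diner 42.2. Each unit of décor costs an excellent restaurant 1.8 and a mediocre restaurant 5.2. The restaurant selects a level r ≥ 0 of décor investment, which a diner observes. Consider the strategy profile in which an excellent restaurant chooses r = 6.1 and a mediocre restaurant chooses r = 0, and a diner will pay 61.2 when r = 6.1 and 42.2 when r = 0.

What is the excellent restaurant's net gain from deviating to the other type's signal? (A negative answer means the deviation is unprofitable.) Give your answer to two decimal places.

Playing r = 6.1 the excellent restaurant receives 61.2 − 1.8 × 6.1 = 50.22.
Deviating to r = 0 yields 42.2 instead.
Gain from deviating: 42.2 − 50.22 = -8.02.
The gain is negative, so the excellent type's incentive-compatibility constraint is satisfied.

-8.02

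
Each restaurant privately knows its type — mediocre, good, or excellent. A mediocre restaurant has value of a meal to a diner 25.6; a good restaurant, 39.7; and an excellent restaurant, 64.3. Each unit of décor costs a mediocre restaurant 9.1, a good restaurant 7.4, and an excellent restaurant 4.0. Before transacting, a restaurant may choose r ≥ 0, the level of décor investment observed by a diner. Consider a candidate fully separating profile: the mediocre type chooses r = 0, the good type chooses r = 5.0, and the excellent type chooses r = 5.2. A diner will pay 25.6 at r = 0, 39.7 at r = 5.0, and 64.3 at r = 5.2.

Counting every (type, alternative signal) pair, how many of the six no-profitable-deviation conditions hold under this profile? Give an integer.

Good (own payoff 39.7 − 7.4×5.0 = 2.7): to r=0 gives 25.6 → profitable ✗; to r=5.2 gives 64.3 − 7.4×5.2 = 25.82 → profitable ✗.
Excellent (own payoff 64.3 − 4.0×5.2 = 43.5): to r=0 gives 25.6 → no gain ✓; to r=5.0 gives 39.7 − 4.0×5.0 = 19.7 → no gain ✓.
Mediocre (own payoff 25.6): to r=5.0 gives 39.7 − 9.1×5.0 = -5.8 → no gain ✓; to r=5.2 gives 64.3 − 9.1×5.2 = 16.98 → no gain ✓.
4 of the 6 constraints hold; not an equilibrium.

4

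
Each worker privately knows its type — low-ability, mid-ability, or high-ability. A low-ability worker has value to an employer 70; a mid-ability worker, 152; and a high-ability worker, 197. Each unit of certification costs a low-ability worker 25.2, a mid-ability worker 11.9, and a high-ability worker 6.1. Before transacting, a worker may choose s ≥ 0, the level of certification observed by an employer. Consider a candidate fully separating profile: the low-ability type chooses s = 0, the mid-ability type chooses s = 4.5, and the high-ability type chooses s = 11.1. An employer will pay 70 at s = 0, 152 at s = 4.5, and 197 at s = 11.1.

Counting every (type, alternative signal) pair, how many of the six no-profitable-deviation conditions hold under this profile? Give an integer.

Mid-ability (own payoff 152 − 11.9×4.5 = 98.45): to s=0 gives 70 → no gain ✓; to s=11.1 gives 197 − 11.9×11.1 = 64.91 → no gain ✓.
Low-ability (own payoff 70): to s=4.5 gives 152 − 25.2×4.5 = 38.6 → no gain ✓; to s=11.1 gives 197 − 25.2×11.1 = -82.72 → no gain ✓.
High-ability (own payoff 197 − 6.1×11.1 = 129.29): to s=0 gives 70 → no gain ✓; to s=4.5 gives 152 − 6.1×4.5 = 124.55 → no gain ✓.
6 of the 6 constraints hold; this profile is a separating equilibrium.

6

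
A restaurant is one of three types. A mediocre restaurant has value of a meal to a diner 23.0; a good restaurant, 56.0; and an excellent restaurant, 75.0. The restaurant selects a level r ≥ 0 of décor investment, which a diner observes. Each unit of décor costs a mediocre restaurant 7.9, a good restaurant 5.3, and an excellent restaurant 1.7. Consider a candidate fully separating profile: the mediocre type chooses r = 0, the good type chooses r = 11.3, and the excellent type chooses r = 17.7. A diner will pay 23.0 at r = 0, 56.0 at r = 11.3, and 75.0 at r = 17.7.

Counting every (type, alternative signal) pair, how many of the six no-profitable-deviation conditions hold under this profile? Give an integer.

5

Excellent (own payoff 75.0 − 1.7×17.7 = 44.91): to r=0 gives 23.0 → no gain ✓; to r=11.3 gives 56.0 − 1.7×11.3 = 36.79 → no gain ✓.
Mediocre (own payoff 23.0): to r=11.3 gives 56.0 − 7.9×11.3 = -33.27 → no gain ✓; to r=17.7 gives 75.0 − 7.9×17.7 = -64.83 → no gain ✓.
Good (own payoff 56.0 − 5.3×11.3 = -3.89): to r=0 gives 23.0 → profitable ✗; to r=17.7 gives 75.0 − 5.3×17.7 = -18.81 → no gain ✓.
5 of the 6 constraints hold; not an equilibrium.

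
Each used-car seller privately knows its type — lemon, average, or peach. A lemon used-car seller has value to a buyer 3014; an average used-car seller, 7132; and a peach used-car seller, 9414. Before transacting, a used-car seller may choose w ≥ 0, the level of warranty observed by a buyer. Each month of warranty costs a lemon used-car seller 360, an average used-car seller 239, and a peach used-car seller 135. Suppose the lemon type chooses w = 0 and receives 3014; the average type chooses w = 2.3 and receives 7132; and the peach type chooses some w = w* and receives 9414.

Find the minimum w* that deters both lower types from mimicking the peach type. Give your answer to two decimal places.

Lemon type (on-path payoff 3014) won't mimic when 3014 ≥ 9414 − 360·w*, i.e. w* ≥ 17.78.
Average type (on-path payoff 7132 − 239×2.3 = 6582.3) won't mimic when 6582.3 ≥ 9414 − 239·w*, i.e. w* ≥ 11.85.
Both must hold, so w* = max(17.78, 11.85) = 17.78. The lemon type's constraint binds.

17.78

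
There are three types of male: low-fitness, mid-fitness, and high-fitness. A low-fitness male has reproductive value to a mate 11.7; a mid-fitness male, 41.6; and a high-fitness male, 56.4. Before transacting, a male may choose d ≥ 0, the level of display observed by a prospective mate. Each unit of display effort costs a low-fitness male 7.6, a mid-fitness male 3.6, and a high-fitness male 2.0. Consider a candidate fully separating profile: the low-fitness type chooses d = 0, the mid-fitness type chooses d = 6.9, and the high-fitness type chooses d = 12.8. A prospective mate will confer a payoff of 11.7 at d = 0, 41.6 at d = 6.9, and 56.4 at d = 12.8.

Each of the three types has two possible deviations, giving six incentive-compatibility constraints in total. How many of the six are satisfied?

6

Mid-fitness (own payoff 41.6 − 3.6×6.9 = 16.76): to d=0 gives 11.7 → no gain ✓; to d=12.8 gives 56.4 − 3.6×12.8 = 10.32 → no gain ✓.
Low-fitness (own payoff 11.7): to d=6.9 gives 41.6 − 7.6×6.9 = -10.84 → no gain ✓; to d=12.8 gives 56.4 − 7.6×12.8 = -40.88 → no gain ✓.
High-fitness (own payoff 56.4 − 2.0×12.8 = 30.8): to d=0 gives 11.7 → no gain ✓; to d=6.9 gives 41.6 − 2.0×6.9 = 27.8 → no gain ✓.
6 of the 6 constraints hold; this profile is a separating equilibrium.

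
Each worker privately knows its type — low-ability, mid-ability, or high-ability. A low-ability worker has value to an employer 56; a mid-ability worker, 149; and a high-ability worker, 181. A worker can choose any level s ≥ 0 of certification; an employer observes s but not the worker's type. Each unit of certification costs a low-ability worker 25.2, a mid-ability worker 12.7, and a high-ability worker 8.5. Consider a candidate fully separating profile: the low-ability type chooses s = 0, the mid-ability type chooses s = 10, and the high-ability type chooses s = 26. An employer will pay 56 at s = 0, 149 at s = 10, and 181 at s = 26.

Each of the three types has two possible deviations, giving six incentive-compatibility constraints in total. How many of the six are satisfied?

3

Mid-ability (own payoff 149 − 12.7×10 = 22): to s=0 gives 56 → profitable ✗; to s=26 gives 181 − 12.7×26 = -149.2 → no gain ✓.
Low-ability (own payoff 56): to s=10 gives 149 − 25.2×10 = -103 → no gain ✓; to s=26 gives 181 − 25.2×26 = -474.2 → no gain ✓.
High-ability (own payoff 181 − 8.5×26 = -40): to s=0 gives 56 → profitable ✗; to s=10 gives 149 − 8.5×10 = 64 → profitable ✗.
3 of the 6 constraints hold; not an equilibrium.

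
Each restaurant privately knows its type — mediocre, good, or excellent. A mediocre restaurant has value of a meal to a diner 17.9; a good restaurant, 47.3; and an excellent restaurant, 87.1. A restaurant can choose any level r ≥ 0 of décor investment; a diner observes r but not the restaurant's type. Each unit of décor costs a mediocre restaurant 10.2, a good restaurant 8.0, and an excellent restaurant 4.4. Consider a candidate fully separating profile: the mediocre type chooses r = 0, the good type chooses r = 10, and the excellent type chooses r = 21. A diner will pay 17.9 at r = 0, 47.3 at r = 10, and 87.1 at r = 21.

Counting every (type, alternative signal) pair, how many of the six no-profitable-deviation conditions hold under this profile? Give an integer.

Good (own payoff 47.3 − 8.0×10 = -32.7): to r=0 gives 17.9 → profitable ✗; to r=21 gives 87.1 − 8.0×21 = -80.9 → no gain ✓.
Excellent (own payoff 87.1 − 4.4×21 = -5.3): to r=0 gives 17.9 → profitable ✗; to r=10 gives 47.3 − 4.4×10 = 3.3 → profitable ✗.
Mediocre (own payoff 17.9): to r=10 gives 47.3 − 10.2×10 = -54.7 → no gain ✓; to r=21 gives 87.1 − 10.2×21 = -127.1 → no gain ✓.
3 of the 6 constraints hold; not an equilibrium.

3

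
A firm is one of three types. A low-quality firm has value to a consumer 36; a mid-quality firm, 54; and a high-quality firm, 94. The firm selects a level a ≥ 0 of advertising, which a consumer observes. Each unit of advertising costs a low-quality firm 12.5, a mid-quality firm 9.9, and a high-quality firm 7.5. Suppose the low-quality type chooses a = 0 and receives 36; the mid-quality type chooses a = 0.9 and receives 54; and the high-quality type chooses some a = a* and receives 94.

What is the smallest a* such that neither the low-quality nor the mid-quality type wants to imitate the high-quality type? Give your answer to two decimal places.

Mid-quality type (on-path payoff 54 − 9.9×0.9 = 45.09) won't mimic when 45.09 ≥ 94 − 9.9·a*, i.e. a* ≥ 4.94.
Low-quality type (on-path payoff 36) won't mimic when 36 ≥ 94 − 12.5·a*, i.e. a* ≥ 4.64.
Both must hold, so a* = max(4.64, 4.94) = 4.94. The mid-quality type's constraint binds.

4.94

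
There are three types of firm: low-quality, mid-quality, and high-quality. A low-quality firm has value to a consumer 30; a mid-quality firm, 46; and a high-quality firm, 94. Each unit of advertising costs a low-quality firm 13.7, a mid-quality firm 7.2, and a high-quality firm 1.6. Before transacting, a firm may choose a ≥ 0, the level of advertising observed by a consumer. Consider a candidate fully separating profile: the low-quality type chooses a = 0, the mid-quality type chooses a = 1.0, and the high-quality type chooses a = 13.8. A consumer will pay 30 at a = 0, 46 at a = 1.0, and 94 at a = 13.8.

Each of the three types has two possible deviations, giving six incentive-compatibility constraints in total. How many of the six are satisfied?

5

Mid-quality (own payoff 46 − 7.2×1.0 = 38.8): to a=0 gives 30 → no gain ✓; to a=13.8 gives 94 − 7.2×13.8 = -5.36 → no gain ✓.
High-quality (own payoff 94 − 1.6×13.8 = 71.92): to a=0 gives 30 → no gain ✓; to a=1.0 gives 46 − 1.6×1.0 = 44.4 → no gain ✓.
Low-quality (own payoff 30): to a=1.0 gives 46 − 13.7×1.0 = 32.3 → profitable ✗; to a=13.8 gives 94 − 13.7×13.8 = -95.06 → no gain ✓.
5 of the 6 constraints hold; not an equilibrium.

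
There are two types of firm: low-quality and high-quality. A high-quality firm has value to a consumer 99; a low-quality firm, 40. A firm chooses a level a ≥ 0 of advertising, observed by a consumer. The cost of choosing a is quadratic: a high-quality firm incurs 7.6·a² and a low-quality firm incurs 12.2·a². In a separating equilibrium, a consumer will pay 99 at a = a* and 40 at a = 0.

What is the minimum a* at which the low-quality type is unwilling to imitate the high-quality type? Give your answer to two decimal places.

The low-quality type at a = 0 receives 40; imitating at a* yields 99 − 12.2·a*².
Indifference: 40 = 99 − 12.2·a*², so a*² = (99 − 40) / 12.2 ≈ 4.8361.
a* = √4.8361 ≈ 2.20.

2.20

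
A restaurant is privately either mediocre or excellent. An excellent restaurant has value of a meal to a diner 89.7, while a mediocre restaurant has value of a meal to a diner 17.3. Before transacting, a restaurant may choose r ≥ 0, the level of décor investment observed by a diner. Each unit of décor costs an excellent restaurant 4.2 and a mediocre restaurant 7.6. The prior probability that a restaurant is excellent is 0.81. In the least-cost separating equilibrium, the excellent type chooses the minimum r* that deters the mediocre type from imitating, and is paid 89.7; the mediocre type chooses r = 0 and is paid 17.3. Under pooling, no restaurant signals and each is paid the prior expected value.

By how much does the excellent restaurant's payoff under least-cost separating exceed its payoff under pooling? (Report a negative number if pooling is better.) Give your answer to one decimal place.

-26.3

Least-cost separating signal: r* solves 17.3 = 89.7 − 7.6·r*, so r* = (89.7 − 17.3)/7.6 ≈ 9.5263.
Excellent type's separating payoff: 89.7 − 4.2 × r* = 89.7 − 4.2 × (89.7 − 17.3)/7.6 = 89.7 − 304.08/7.6 ≈ 49.689.
Pooling payoff: 0.81 × 89.7 + 0.19 × 17.3 = 75.944.
Difference: 49.689 − 75.944 = -26.255, i.e. -26.3 to one decimal place.
The excellent type would prefer the pooling outcome.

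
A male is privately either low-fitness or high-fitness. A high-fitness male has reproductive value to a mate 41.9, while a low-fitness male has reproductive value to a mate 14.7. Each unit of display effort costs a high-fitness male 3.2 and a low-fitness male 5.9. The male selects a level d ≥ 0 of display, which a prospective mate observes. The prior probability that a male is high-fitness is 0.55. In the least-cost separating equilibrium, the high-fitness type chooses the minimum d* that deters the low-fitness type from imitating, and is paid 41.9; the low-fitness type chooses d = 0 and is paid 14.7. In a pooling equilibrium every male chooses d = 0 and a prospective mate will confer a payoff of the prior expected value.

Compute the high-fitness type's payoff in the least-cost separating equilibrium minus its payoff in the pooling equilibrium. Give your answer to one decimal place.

Least-cost separating signal: d* solves 14.7 = 41.9 − 5.9·d*, so d* = (41.9 − 14.7)/5.9 ≈ 4.6102.
High-fitness type's separating payoff: 41.9 − 3.2 × d* = 41.9 − 3.2 × (41.9 − 14.7)/5.9 = 41.9 − 87.04/5.9 ≈ 27.147.
Pooling payoff: 0.55 × 41.9 + 0.45 × 14.7 = 29.66.
Difference: 27.147 − 29.66 = -2.513, i.e. -2.5 to one decimal place.
The high-fitness type would prefer the pooling outcome.

-2.5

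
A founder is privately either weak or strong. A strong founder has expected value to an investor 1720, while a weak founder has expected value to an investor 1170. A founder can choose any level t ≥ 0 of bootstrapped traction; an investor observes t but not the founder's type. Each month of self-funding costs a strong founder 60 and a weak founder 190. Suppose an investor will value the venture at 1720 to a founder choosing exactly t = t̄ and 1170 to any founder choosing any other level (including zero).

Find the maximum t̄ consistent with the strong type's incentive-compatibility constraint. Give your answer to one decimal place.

9.2

Choosing t̄ yields the strong type 1720 − 60·t̄; choosing zero yields 1170.
The strong type is indifferent at 1720 − 60·t̄ = 1170, i.e. t̄ = (1720 − 1170) / 60 ≈ 9.2.
For any t̄ above 9.2 the strong type would rather pool at zero, so separation collapses.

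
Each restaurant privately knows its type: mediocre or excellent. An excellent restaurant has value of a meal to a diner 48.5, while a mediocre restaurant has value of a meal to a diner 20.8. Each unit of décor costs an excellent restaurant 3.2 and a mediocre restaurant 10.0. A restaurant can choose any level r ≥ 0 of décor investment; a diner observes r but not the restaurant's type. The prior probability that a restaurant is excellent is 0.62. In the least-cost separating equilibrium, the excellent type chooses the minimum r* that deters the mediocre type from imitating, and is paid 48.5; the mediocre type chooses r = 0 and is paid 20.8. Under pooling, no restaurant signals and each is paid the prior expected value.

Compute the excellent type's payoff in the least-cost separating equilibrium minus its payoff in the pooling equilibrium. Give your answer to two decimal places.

1.66

Least-cost separating signal: r* solves 20.8 = 48.5 − 10.0·r*, so r* = (48.5 − 20.8)/10.0 = 2.77.
Excellent type's separating payoff: 48.5 − 3.2 × r* = 48.5 − 3.2 × (48.5 − 20.8)/10.0 = 48.5 − 88.64/10.0 = 39.636.
Pooling payoff: 0.62 × 48.5 + 0.38 × 20.8 = 37.974.
Difference: 39.636 − 37.974 = 1.662, i.e. 1.66 to two decimal places.
The excellent type prefers to separate.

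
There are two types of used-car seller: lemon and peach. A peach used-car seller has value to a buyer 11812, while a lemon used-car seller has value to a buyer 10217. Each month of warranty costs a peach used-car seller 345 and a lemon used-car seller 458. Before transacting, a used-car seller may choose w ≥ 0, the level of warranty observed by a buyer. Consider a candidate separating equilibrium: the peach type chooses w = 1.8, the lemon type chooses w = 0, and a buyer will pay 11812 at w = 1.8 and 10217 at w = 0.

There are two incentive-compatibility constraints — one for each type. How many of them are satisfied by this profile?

1

Peach type: signal → 11812 − 345 × 1.8 = 11191; deviate to 0 → 10217. IC holds (11191 ≥ 10217).
Lemon type: stay at 0 → 10217; mimic → 11812 − 458 × 1.8 = 10987.6. IC fails (10217 < 10987.6).
1 of 2 constraints hold, so this profile is not an equilibrium.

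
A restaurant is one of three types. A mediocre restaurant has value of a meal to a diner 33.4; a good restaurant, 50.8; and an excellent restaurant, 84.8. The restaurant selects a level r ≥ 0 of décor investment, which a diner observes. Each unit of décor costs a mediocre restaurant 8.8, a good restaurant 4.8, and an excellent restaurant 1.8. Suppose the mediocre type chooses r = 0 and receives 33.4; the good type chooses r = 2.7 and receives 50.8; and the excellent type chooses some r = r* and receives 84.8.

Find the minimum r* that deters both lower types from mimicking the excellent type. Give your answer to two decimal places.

9.78

Mediocre type (on-path payoff 33.4) won't mimic when 33.4 ≥ 84.8 − 8.8·r*, i.e. r* ≥ 5.84.
Good type (on-path payoff 50.8 − 4.8×2.7 = 37.84) won't mimic when 37.84 ≥ 84.8 − 4.8·r*, i.e. r* ≥ 9.78.
Both must hold, so r* = max(5.84, 9.78) = 9.78. The good type's constraint binds.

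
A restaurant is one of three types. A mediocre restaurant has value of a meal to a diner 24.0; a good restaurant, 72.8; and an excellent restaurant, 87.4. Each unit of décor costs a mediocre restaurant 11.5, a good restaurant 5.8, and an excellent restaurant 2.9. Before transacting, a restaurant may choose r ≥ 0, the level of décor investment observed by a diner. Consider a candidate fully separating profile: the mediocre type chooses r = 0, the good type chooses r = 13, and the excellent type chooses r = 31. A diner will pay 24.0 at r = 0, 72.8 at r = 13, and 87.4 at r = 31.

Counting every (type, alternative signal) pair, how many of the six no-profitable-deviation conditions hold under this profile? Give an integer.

Good (own payoff 72.8 − 5.8×13 = -2.6): to r=0 gives 24.0 → profitable ✗; to r=31 gives 87.4 − 5.8×31 = -92.4 → no gain ✓.
Mediocre (own payoff 24.0): to r=13 gives 72.8 − 11.5×13 = -76.7 → no gain ✓; to r=31 gives 87.4 − 11.5×31 = -269.1 → no gain ✓.
Excellent (own payoff 87.4 − 2.9×31 = -2.5): to r=0 gives 24.0 → profitable ✗; to r=13 gives 72.8 − 2.9×13 = 35.1 → profitable ✗.
3 of the 6 constraints hold; not an equilibrium.

3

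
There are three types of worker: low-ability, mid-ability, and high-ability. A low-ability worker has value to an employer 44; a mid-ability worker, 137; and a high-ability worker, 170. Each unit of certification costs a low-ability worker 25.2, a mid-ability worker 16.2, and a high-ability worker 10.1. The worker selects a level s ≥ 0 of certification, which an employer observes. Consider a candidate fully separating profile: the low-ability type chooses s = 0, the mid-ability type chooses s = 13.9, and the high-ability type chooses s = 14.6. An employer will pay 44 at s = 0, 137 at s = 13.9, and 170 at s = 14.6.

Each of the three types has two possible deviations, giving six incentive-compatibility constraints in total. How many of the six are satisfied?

Low-ability (own payoff 44): to s=13.9 gives 137 − 25.2×13.9 = -213.28 → no gain ✓; to s=14.6 gives 170 − 25.2×14.6 = -197.92 → no gain ✓.
High-ability (own payoff 170 − 10.1×14.6 = 22.54): to s=0 gives 44 → profitable ✗; to s=13.9 gives 137 − 10.1×13.9 = -3.39 → no gain ✓.
Mid-ability (own payoff 137 − 16.2×13.9 = -88.18): to s=0 gives 44 → profitable ✗; to s=14.6 gives 170 − 16.2×14.6 = -66.52 → profitable ✗.
3 of the 6 constraints hold; not an equilibrium.

3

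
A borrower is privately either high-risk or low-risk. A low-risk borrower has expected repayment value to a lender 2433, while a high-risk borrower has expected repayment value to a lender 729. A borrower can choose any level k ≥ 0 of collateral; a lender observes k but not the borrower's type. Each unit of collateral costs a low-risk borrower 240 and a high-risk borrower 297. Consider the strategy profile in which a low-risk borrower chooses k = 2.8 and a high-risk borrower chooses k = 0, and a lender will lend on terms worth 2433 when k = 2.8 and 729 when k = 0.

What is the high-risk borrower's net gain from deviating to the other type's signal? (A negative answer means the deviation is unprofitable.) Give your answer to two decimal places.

Playing k = 0 the high-risk borrower receives 729.
Deviating to k = 2.8 brings payment 2433 at cost 297 × 2.8 = 831.6, netting 1601.4.
Gain from deviating: 1601.4 − 729 = 872.40.
The gain is positive, so the high-risk type's incentive-compatibility constraint is violated — this profile is not a separating equilibrium.

872.40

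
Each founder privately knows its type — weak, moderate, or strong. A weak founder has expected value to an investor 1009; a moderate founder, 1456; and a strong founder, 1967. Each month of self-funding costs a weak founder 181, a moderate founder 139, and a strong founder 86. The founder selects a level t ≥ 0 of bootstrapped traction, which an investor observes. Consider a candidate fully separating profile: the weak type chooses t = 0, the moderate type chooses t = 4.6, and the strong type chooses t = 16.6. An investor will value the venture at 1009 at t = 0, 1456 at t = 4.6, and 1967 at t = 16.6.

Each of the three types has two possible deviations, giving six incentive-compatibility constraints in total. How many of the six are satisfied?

Weak (own payoff 1009): to t=4.6 gives 1456 − 181×4.6 = 623.4 → no gain ✓; to t=16.6 gives 1967 − 181×16.6 = -1037.6 → no gain ✓.
Strong (own payoff 1967 − 86×16.6 = 539.4): to t=0 gives 1009 → profitable ✗; to t=4.6 gives 1456 − 86×4.6 = 1060.4 → profitable ✗.
Moderate (own payoff 1456 − 139×4.6 = 816.6): to t=0 gives 1009 → profitable ✗; to t=16.6 gives 1967 − 139×16.6 = -340.4 → no gain ✓.
3 of the 6 constraints hold; not an equilibrium.

3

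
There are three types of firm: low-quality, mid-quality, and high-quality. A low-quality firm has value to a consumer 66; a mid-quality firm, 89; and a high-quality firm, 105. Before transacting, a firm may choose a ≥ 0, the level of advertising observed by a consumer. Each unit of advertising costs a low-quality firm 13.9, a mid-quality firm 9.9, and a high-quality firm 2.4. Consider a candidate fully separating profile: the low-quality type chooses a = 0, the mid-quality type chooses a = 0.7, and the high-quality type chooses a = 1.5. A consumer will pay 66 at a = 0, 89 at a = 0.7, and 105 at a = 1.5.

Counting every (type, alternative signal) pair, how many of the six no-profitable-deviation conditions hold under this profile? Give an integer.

High-quality (own payoff 105 − 2.4×1.5 = 101.4): to a=0 gives 66 → no gain ✓; to a=0.7 gives 89 − 2.4×0.7 = 87.32 → no gain ✓.
Low-quality (own payoff 66): to a=0.7 gives 89 − 13.9×0.7 = 79.27 → profitable ✗; to a=1.5 gives 105 − 13.9×1.5 = 84.15 → profitable ✗.
Mid-quality (own payoff 89 − 9.9×0.7 = 82.07): to a=0 gives 66 → no gain ✓; to a=1.5 gives 105 − 9.9×1.5 = 90.15 → profitable ✗.
3 of the 6 constraints hold; not an equilibrium.

3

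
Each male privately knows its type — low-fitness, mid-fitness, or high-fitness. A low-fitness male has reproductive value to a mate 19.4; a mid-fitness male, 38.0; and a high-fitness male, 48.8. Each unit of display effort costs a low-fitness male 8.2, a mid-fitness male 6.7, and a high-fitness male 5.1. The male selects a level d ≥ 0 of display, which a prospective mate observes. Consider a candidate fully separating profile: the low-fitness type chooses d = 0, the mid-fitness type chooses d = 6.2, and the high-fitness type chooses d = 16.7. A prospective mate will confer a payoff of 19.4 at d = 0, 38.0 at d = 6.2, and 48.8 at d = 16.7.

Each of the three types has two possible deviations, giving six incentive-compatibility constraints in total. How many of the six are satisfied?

Mid-fitness (own payoff 38.0 − 6.7×6.2 = -3.54): to d=0 gives 19.4 → profitable ✗; to d=16.7 gives 48.8 − 6.7×16.7 = -63.09 → no gain ✓.
Low-fitness (own payoff 19.4): to d=6.2 gives 38.0 − 8.2×6.2 = -12.84 → no gain ✓; to d=16.7 gives 48.8 − 8.2×16.7 = -88.14 → no gain ✓.
High-fitness (own payoff 48.8 − 5.1×16.7 = -36.37): to d=0 gives 19.4 → profitable ✗; to d=6.2 gives 38.0 − 5.1×6.2 = 6.38 → profitable ✗.
3 of the 6 constraints hold; not an equilibrium.

3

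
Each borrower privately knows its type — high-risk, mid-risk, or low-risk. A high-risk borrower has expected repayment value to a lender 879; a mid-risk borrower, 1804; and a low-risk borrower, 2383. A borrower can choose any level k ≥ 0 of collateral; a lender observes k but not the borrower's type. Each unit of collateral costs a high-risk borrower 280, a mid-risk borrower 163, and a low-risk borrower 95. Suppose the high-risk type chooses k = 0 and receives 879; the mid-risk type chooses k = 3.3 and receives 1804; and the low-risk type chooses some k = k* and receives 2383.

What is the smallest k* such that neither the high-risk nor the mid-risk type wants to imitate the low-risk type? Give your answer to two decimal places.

Mid-risk type (on-path payoff 1804 − 163×3.3 = 1266.1) won't mimic when 1266.1 ≥ 2383 − 163·k*, i.e. k* ≥ 6.85.
High-risk type (on-path payoff 879) won't mimic when 879 ≥ 2383 − 280·k*, i.e. k* ≥ 5.37.
Both must hold, so k* = max(5.37, 6.85) = 6.85. The mid-risk type's constraint binds.

6.85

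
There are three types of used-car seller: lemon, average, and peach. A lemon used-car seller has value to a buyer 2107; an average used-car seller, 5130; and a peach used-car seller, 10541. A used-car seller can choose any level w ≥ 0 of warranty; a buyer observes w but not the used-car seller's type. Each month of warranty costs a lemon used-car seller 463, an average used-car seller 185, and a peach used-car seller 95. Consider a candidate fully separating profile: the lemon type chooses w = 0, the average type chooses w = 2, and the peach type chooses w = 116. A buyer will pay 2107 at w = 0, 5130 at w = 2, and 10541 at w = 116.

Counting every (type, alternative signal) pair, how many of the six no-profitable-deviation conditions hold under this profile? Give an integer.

Lemon (own payoff 2107): to w=2 gives 5130 − 463×2 = 4204 → profitable ✗; to w=116 gives 10541 − 463×116 = -43167 → no gain ✓.
Average (own payoff 5130 − 185×2 = 4760): to w=0 gives 2107 → no gain ✓; to w=116 gives 10541 − 185×116 = -10919 → no gain ✓.
Peach (own payoff 10541 − 95×116 = -479): to w=0 gives 2107 → profitable ✗; to w=2 gives 5130 − 95×2 = 4940 → profitable ✗.
3 of the 6 constraints hold; not an equilibrium.

3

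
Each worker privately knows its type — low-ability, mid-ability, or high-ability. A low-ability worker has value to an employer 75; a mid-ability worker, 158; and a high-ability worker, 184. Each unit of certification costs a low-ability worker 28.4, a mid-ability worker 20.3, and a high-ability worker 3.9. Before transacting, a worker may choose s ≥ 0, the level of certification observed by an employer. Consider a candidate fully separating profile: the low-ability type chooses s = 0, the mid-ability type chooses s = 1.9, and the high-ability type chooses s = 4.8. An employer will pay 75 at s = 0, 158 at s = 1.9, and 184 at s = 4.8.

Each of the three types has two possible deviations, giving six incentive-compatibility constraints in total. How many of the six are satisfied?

5

High-ability (own payoff 184 − 3.9×4.8 = 165.28): to s=0 gives 75 → no gain ✓; to s=1.9 gives 158 − 3.9×1.9 = 150.59 → no gain ✓.
Low-ability (own payoff 75): to s=1.9 gives 158 − 28.4×1.9 = 104.04 → profitable ✗; to s=4.8 gives 184 − 28.4×4.8 = 47.68 → no gain ✓.
Mid-ability (own payoff 158 − 20.3×1.9 = 119.43): to s=0 gives 75 → no gain ✓; to s=4.8 gives 184 − 20.3×4.8 = 86.56 → no gain ✓.
5 of the 6 constraints hold; not an equilibrium.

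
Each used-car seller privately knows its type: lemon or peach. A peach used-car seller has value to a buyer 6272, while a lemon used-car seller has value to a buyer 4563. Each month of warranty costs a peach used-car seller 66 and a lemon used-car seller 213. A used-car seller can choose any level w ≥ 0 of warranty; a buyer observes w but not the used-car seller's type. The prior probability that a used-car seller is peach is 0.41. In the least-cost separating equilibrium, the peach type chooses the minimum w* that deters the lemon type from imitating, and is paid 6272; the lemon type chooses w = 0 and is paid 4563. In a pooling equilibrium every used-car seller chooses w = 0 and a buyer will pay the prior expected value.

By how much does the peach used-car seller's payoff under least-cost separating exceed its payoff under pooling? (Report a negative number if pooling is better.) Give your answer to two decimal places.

Least-cost separating signal: w* solves 4563 = 6272 − 213·w*, so w* = (6272 − 4563)/213 ≈ 8.0235.
Peach type's separating payoff: 6272 − 66 × w* = 6272 − 66 × (6272 − 4563)/213 = 6272 − 112794/213 ≈ 5742.4507.
Pooling payoff: 0.41 × 6272 + 0.59 × 4563 = 5263.69.
Difference: 5742.4507 − 5263.69 = 478.7607, i.e. 478.76 to two decimal places.
The peach type prefers to separate.

478.76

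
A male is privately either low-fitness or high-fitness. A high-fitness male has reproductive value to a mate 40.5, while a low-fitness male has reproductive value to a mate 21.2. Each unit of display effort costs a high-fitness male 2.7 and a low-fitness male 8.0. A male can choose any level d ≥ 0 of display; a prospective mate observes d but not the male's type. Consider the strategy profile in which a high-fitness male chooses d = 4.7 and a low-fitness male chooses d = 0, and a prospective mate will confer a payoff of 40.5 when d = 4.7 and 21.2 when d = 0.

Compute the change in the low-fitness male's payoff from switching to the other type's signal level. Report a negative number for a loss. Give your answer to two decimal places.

Playing d = 0 the low-fitness male receives 21.2.
Deviating to d = 4.7 brings payment 40.5 at cost 8.0 × 4.7 = 37.6, netting 2.9.
Gain from deviating: 2.9 − 21.2 = -18.30.
The gain is negative, so the low-fitness type's incentive-compatibility constraint is satisfied.

-18.30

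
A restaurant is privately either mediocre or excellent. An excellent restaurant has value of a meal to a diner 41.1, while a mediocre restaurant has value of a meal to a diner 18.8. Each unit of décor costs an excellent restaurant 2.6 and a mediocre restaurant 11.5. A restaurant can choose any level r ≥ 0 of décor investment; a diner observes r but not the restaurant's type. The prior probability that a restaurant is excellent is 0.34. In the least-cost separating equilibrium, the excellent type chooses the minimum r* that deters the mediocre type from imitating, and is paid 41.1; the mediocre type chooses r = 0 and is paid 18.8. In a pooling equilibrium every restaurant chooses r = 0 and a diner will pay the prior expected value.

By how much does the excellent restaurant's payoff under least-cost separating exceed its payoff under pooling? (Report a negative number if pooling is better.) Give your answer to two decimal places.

Least-cost separating signal: r* solves 18.8 = 41.1 − 11.5·r*, so r* = (41.1 − 18.8)/11.5 ≈ 1.9391.
Excellent type's separating payoff: 41.1 − 2.6 × r* = 41.1 − 2.6 × (41.1 − 18.8)/11.5 = 41.1 − 57.98/11.5 ≈ 36.0583.
Pooling payoff: 0.34 × 41.1 + 0.66 × 18.8 = 26.382.
Difference: 36.0583 − 26.382 = 9.6763, i.e. 9.68 to two decimal places.
The excellent type prefers to separate.

9.68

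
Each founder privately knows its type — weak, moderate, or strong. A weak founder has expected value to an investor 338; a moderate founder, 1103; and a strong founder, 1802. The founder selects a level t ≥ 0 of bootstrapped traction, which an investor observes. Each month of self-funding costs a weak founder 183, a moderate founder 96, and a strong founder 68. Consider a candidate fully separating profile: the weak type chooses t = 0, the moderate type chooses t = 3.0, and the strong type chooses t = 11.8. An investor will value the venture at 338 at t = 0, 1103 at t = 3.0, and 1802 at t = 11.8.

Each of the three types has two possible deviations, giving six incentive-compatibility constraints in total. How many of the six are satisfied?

5

Weak (own payoff 338): to t=3.0 gives 1103 − 183×3.0 = 554 → profitable ✗; to t=11.8 gives 1802 − 183×11.8 = -357.4 → no gain ✓.
Moderate (own payoff 1103 − 96×3.0 = 815): to t=0 gives 338 → no gain ✓; to t=11.8 gives 1802 − 96×11.8 = 669.2 → no gain ✓.
Strong (own payoff 1802 − 68×11.8 = 999.6): to t=0 gives 338 → no gain ✓; to t=3.0 gives 1103 − 68×3.0 = 899 → no gain ✓.
5 of the 6 constraints hold; not an equilibrium.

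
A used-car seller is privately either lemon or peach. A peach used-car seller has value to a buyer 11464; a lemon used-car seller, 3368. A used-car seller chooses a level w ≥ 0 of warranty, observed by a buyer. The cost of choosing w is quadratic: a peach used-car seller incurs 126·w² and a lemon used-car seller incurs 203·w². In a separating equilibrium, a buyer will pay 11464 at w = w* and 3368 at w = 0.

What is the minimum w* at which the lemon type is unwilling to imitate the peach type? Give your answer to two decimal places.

6.32

The lemon type at w = 0 receives 3368; imitating at w* yields 11464 − 203·w*².
Indifference: 3368 = 11464 − 203·w*², so w*² = (11464 − 3368) / 203 ≈ 39.8818.
w* = √39.8818 ≈ 6.32.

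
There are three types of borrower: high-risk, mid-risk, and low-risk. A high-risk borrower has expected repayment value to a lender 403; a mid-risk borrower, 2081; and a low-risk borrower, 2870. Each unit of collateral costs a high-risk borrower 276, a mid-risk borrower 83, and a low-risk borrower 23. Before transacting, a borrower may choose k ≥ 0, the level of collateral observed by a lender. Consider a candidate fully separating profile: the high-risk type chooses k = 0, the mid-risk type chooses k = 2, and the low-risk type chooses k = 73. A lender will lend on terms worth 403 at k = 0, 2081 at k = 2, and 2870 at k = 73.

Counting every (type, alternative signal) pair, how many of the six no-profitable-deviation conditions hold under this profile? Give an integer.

4

High-risk (own payoff 403): to k=2 gives 2081 − 276×2 = 1529 → profitable ✗; to k=73 gives 2870 − 276×73 = -17278 → no gain ✓.
Mid-risk (own payoff 2081 − 83×2 = 1915): to k=0 gives 403 → no gain ✓; to k=73 gives 2870 − 83×73 = -3189 → no gain ✓.
Low-risk (own payoff 2870 − 23×73 = 1191): to k=0 gives 403 → no gain ✓; to k=2 gives 2081 − 23×2 = 2035 → profitable ✗.
4 of the 6 constraints hold; not an equilibrium.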